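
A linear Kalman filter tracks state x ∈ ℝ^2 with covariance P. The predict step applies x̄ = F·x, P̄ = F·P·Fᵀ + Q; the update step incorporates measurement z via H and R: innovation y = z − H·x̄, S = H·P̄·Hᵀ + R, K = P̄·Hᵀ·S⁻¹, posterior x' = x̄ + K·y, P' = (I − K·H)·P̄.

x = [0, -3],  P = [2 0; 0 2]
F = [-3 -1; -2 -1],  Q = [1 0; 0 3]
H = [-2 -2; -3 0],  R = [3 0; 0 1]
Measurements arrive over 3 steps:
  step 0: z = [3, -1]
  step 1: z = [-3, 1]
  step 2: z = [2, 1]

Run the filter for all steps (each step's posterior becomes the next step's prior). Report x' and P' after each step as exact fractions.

step 0: x̄ = F·x = [3, 3]
step 0: P̄ = F·P·Fᵀ + Q = [21 14; 14 13]
step 0: y = z − H·x̄ = [15, 8]
step 0: S = H·P̄·Hᵀ + R = [251 210; 210 190]
step 0: K = P̄·Hᵀ·S⁻¹ = [-7/359 -1113/3590; -144/359 399/1795]
step 0: x' = x̄ + K·y = [408/1795, -2223/1795]
step 0: P' = (I − K·H)·P̄ = [371/3590 -133/1795; -133/1795 1213/1795]
step 1: x̄ = F·x = [999/1795, 1407/1795]
step 1: P̄ = F·P·Fᵀ + Q = [7759/3590 1661/1795; 1661/1795 6808/1795]
step 1: y = z − H·x̄ = [-573/1795, 4792/1795]
step 1: S = H·P̄·Hᵀ + R = [61423/1795 33243/1795; 33243/1795 73421/3590]
step 1: K = P̄·Hᵀ·S⁻¹ = [-22162/1281083 -386079/1281083; -508248/1281083 286350/1281083]
step 1: x' = x̄ + K·y = [-310635/1281083, 1930863/1281083]
step 1: P' = (I − K·H)·P̄ = [128693/1281083 -95450/1281083; -95450/1281083 857822/1281083]
step 2: x̄ = F·x = [-998958/1281083, -1309593/1281083]
step 2: P̄ = F·P·Fᵀ + Q = [2724442/1281083 1152730/1281083; 1152730/1281083 4834043/1281083]
step 2: y = z − H·x̄ = [-2054936/1281083, -1715791/1281083]
step 2: S = H·P̄·Hᵀ + R = [43299029/1281083 23263032/1281083; 23263032/1281083 25801061/1281083]
step 2: K = P̄·Hᵀ·S⁻¹ = [-596488/34585655 -135438162/449613515; -13719294/34585655 100543614/449613515]
step 2: x' = x̄ + K·y = [-156763268/449613515, -308194719/449613515]
step 2: P' = (I − K·H)·P̄ = [45146054/449613515 -33514538/449613515; -33514538/449613515 301040771/449613515]

step 0: x' = [408/1795, -2223/1795], P' = [371/3590 -133/1795; -133/1795 1213/1795]
step 1: x' = [-310635/1281083, 1930863/1281083], P' = [128693/1281083 -95450/1281083; -95450/1281083 857822/1281083]
step 2: x' = [-156763268/449613515, -308194719/449613515], P' = [45146054/449613515 -33514538/449613515; -33514538/449613515 301040771/449613515]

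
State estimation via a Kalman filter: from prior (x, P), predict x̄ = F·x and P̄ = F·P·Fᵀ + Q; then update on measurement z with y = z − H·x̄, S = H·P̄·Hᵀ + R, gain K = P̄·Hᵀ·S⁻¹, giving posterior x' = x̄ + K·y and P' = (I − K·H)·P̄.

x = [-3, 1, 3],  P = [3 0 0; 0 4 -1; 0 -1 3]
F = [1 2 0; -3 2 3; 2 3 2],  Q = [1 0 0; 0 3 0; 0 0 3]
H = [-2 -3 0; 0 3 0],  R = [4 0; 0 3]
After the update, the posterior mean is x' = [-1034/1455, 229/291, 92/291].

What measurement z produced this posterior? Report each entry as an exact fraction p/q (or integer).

z = [-1, 2]

x̄ = F·x = [-1, 20, 3]
P̄ = F·P·Fᵀ + Q = [20 1 26; 1 61 11; 26 11 51]
S = H·P̄·Hᵀ + R = [645 -555; -555 552]
K = P̄·Hᵀ·S⁻¹ = [-7357/16005 -1462/3201; -37/3201 1024/3201; -1907/3201 -1726/3201]
x' − x̄ = [421/1455, -5591/291, -781/291] = K·y
y = (KᵀK)⁻¹·Kᵀ·(x' − x̄) = [57, -58]
z = y + H·x̄ = [57, -58] + [-58, 60] = [-1, 2]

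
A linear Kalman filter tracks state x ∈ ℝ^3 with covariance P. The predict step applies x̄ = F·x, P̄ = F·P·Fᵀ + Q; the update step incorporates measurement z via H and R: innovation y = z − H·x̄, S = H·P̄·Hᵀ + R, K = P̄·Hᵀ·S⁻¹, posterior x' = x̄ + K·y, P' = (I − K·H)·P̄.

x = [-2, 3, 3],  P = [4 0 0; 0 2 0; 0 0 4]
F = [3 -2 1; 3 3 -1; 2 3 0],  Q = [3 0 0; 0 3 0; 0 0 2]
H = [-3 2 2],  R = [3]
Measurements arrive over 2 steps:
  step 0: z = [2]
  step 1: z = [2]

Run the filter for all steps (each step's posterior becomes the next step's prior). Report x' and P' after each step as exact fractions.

step 0: x̄ = F·x = [-9, 0, 5]
step 0: P̄ = F·P·Fᵀ + Q = [51 20 12; 20 61 42; 12 42 36]
step 0: y = z − H·x̄ = [-35]
step 0: S = H·P̄·Hᵀ + R = [802]
step 0: K = P̄·Hᵀ·S⁻¹ = [-89/802; 73/401; 60/401]
step 0: x' = x̄ + K·y = [-4103/802, -2555/401, -95/401]
step 0: P' = (I − K·H)·P̄ = [32981/802 14517/401 10152/401; 14517/401 13803/401 8082/401; 10152/401 8082/401 7236/401]
step 1: x̄ = F·x = [-2279/802, -27449/802, -11768/401]
step 1: P̄ = F·P·Fᵀ + Q = [132891/802 284643/802 133260/401; 284643/802 865965/802 396375/401; 133260/401 396375/401 365195/401]
step 1: y = z − H·x̄ = [96737/802]
step 1: S = H·P̄·Hᵀ + R = [7311889/802]
step 1: K = P̄·Hᵀ·S⁻¹ = [703653/7311889; 2463501/7311889; 2246720/7311889]
step 1: x' = x̄ + K·y = [64096615/7311889, 46892338/7311889, 56419368/7311889]
step 1: P' = (I − K·H)·P̄ = [594210345/7311889 433700937/7311889 458670060/7311889; 433700937/7311889 327933642/7311889 326313015/7311889; 458670060/7311889 326313015/7311889 365062155/7311889]

step 0: x' = [-4103/802, -2555/401, -95/401], P' = [32981/802 14517/401 10152/401; 14517/401 13803/401 8082/401; 10152/401 8082/401 7236/401]
step 1: x' = [64096615/7311889, 46892338/7311889, 56419368/7311889], P' = [594210345/7311889 433700937/7311889 458670060/7311889; 433700937/7311889 327933642/7311889 326313015/7311889; 458670060/7311889 326313015/7311889 365062155/7311889]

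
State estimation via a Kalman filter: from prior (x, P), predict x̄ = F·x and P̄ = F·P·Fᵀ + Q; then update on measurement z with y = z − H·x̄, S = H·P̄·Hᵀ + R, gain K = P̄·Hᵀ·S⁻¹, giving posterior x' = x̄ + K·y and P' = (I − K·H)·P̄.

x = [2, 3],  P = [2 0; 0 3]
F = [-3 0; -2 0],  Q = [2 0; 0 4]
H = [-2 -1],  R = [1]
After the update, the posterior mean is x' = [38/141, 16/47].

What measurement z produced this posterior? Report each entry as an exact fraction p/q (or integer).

z = [-1]

x̄ = F·x = [-6, -4]
P̄ = F·P·Fᵀ + Q = [20 12; 12 12]
S = H·P̄·Hᵀ + R = [141]
K = P̄·Hᵀ·S⁻¹ = [-52/141; -12/47]
x' − x̄ = [884/141, 204/47] = K·y
y = (KᵀK)⁻¹·Kᵀ·(x' − x̄) = [-17]
z = y + H·x̄ = [-17] + [16] = [-1]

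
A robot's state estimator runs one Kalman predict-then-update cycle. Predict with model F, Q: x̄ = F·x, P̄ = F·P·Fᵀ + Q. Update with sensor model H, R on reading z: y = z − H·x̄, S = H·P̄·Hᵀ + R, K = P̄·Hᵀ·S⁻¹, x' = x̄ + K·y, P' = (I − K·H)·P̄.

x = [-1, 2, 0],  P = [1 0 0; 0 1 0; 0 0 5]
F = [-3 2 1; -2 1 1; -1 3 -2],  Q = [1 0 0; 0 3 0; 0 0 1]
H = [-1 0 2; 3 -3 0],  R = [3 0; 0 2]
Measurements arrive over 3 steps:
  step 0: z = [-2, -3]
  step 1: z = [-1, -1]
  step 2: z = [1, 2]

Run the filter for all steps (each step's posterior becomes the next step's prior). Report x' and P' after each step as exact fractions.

step 0: x' = [3016/697, 3616/697, 865/697], P' = [6757/697 6600/697 3218/697; 6600/697 19777/2091 3139/697; 3218/697 3139/697 2041/697]
step 1: x' = [14302400/7644401, 16334335/7644401, 5841570/7644401], P' = [16268053/7644401 15727159/7644401 6047918/7644401; 15727159/7644401 16799827/7644401 5781878/7644401; 6047918/7644401 5781878/7644401 7526353/7644401]
step 2: x' = [5487944582/14692993879, -4040704678/14692993879, 12637403457/14692993879], P' = [29411202593/14692993879 28373562807/14692993879 11471664400/14692993879; 28373562807/14692993879 30437280643/14692993879 10960537776/14692993879; 11471664400/14692993879 10960537776/14692993879 14452338245/14692993879]

step 0: x̄ = F·x = [7, 4, 7]
step 0: P̄ = F·P·Fᵀ + Q = [19 13 -1; 13 13 -5; -1 -5 31]
step 0: y = z − H·x̄ = [-9, -12]
step 0: S = H·P̄·Hᵀ + R = [150 6; 6 56]
step 0: K = P̄·Hᵀ·S⁻¹ = [-107/697 471/1394; -322/2091 23/1394; 288/697 237/1394]
step 0: x' = x̄ + K·y = [3016/697, 3616/697, 865/697]
step 0: P' = (I − K·H)·P̄ = [6757/697 6600/697 3218/697; 6600/697 19777/2091 3139/697; 3218/697 3139/697 2041/697]
step 1: x̄ = F·x = [-951/697, -1551/697, 6102/697]
step 1: P̄ = F·P·Fᵀ + Q = [11905/2091 8684/2091 -3906/697; 8684/2091 14275/2091 -4198/697; -3906/697 -4198/697 10553/697]
step 1: y = z − H·x̄ = [-13852/697, -2497/697]
step 1: S = H·P̄·Hᵀ + R = [191686/2091 -1469/697; -1469/697 27830/697]
step 1: K = P̄·Hᵀ·S⁻¹ = [-1390739/7644401 811341/7644401; -1387801/7644401 -1609002/7644401; 3001596/7644401 399060/7644401]
step 1: x' = x̄ + K·y = [14302400/7644401, 16334335/7644401, 5841570/7644401]
step 1: P' = (I − K·H)·P̄ = [16268053/7644401 15727159/7644401 6047918/7644401; 15727159/7644401 16799827/7644401 5781878/7644401; 6047918/7644401 5781878/7644401 7526353/7644401]
step 2: x̄ = F·x = [-4396960/7644401, -6428895/7644401, 23017465/7644401]
step 2: P̄ = F·P·Fᵀ + Q = [26896635/7644401 15750256/7644401 -13990622/7644401; 15750256/7644401 36795043/7644401 -18281600/7644401; -13990622/7644401 -18281600/7644401 65662491/7644401]
step 2: y = z − H·x̄ = [-42787489/7644401, 9192997/7644401]
step 2: S = H·P̄·Hᵀ + R = [368442290/7644401 -7693269/7644401; -7693269/7644401 305009296/7644401]
step 2: K = P̄·Hᵀ·S⁻¹ = [-2155957931/14692993879 1556459679/14692993879; -2150829085/14692993879 -3095576754/14692993879; 5811004030/14692993879 766689936/14692993879]
step 2: x' = x̄ + K·y = [5487944582/14692993879, -4040704678/14692993879, 12637403457/14692993879]
step 2: P' = (I − K·H)·P̄ = [29411202593/14692993879 28373562807/14692993879 11471664400/14692993879; 28373562807/14692993879 30437280643/14692993879 10960537776/14692993879; 11471664400/14692993879 10960537776/14692993879 14452338245/14692993879]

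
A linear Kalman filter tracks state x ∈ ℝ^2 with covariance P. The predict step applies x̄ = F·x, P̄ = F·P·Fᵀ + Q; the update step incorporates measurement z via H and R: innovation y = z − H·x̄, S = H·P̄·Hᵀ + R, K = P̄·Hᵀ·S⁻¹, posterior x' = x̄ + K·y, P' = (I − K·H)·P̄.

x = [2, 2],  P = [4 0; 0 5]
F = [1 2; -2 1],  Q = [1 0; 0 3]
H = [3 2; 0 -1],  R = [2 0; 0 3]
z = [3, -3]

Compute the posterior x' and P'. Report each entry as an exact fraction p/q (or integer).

x̄ = F·x = [6, -2]
P̄ = F·P·Fᵀ + Q = [25 2; 2 24]
y = z − H·x̄ = [-11, -5]
S = H·P̄·Hᵀ + R = [347 -54; -54 27]
K = P̄·Hᵀ·S⁻¹ = [75/239 3572/6453; 6/239 -1804/2151]
x' = x̄ + K·y = [-1417/6453, 4124/2151]
P' = (I − K·H)·P̄ = [8494/6453 -3572/2151; -3572/2151 1804/717]

x' = [-1417/6453, 4124/2151]
P' = [8494/6453 -3572/2151; -3572/2151 1804/717]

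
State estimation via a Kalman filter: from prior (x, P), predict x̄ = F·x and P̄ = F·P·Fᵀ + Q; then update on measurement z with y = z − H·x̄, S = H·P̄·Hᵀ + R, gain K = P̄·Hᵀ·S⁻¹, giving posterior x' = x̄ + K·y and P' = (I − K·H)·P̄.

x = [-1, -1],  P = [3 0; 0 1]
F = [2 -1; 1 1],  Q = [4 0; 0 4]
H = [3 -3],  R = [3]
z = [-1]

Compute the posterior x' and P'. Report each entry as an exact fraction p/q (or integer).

x̄ = F·x = [-1, -2]
P̄ = F·P·Fᵀ + Q = [17 5; 5 8]
y = z − H·x̄ = [-4]
S = H·P̄·Hᵀ + R = [138]
K = P̄·Hᵀ·S⁻¹ = [6/23; -3/46]
x' = x̄ + K·y = [-47/23, -40/23]
P' = (I − K·H)·P̄ = [175/23 169/23; 169/23 341/46]

x' = [-47/23, -40/23]
P' = [175/23 169/23; 169/23 341/46]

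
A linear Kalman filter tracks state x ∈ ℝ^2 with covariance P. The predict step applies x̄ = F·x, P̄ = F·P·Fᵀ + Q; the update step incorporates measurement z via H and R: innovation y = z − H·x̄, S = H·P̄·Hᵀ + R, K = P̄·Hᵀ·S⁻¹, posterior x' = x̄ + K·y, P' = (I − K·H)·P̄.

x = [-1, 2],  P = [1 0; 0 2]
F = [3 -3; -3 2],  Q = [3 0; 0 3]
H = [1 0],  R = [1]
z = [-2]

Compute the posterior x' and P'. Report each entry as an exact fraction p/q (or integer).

x̄ = F·x = [-9, 7]
P̄ = F·P·Fᵀ + Q = [30 -21; -21 20]
y = z − H·x̄ = [7]
S = H·P̄·Hᵀ + R = [31]
K = P̄·Hᵀ·S⁻¹ = [30/31; -21/31]
x' = x̄ + K·y = [-69/31, 70/31]
P' = (I − K·H)·P̄ = [30/31 -21/31; -21/31 179/31]

x' = [-69/31, 70/31]
P' = [30/31 -21/31; -21/31 179/31]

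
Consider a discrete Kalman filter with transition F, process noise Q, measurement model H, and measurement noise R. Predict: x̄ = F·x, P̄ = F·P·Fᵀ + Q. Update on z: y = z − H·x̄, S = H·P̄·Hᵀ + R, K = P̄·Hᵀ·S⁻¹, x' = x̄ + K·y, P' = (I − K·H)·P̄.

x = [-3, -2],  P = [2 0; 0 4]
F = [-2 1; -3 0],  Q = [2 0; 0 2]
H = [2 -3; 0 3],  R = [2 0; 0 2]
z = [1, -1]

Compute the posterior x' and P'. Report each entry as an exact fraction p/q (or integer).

x' = [-36/1361, -375/1361]
P' = [1238/1361 420/1361; 420/1361 292/1361]

x̄ = F·x = [4, 9]
P̄ = F·P·Fᵀ + Q = [14 12; 12 20]
y = z − H·x̄ = [20, -28]
S = H·P̄·Hᵀ + R = [94 -108; -108 182]
K = P̄·Hᵀ·S⁻¹ = [608/1361 630/1361; -18/1361 438/1361]
x' = x̄ + K·y = [-36/1361, -375/1361]
P' = (I − K·H)·P̄ = [1238/1361 420/1361; 420/1361 292/1361]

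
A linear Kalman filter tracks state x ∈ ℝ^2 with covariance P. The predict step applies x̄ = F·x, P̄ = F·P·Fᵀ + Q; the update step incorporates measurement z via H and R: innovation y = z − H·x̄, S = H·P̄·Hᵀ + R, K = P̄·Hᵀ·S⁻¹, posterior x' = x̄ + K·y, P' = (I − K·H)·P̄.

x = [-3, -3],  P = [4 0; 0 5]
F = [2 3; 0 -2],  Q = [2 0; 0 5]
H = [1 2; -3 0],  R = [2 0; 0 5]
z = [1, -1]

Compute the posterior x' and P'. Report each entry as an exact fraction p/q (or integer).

x̄ = F·x = [-15, 6]
P̄ = F·P·Fᵀ + Q = [63 -30; -30 25]
y = z − H·x̄ = [4, -46]
S = H·P̄·Hᵀ + R = [45 -9; -9 572]
K = P̄·Hᵀ·S⁻¹ = [5/8553 -942/2851; 12250/25659 470/2851]
x' = x̄ + K·y = [1721/8553, 8374/25659]
P' = (I − K·H)·P̄ = [1570/2851 -2350/8553; -2350/8553 15775/25659]

x' = [1721/8553, 8374/25659]
P' = [1570/2851 -2350/8553; -2350/8553 15775/25659]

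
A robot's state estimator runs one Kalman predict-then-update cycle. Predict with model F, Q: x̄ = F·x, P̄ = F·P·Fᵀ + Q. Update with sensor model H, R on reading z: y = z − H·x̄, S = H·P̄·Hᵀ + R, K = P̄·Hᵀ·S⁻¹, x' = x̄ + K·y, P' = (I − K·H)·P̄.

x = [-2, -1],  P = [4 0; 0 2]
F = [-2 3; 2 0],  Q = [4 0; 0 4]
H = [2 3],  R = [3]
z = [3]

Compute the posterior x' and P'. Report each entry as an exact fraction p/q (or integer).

x' = [39/11, -16/11]
P' = [4650/143 -3072/143; -3072/143 2076/143]

x̄ = F·x = [1, -4]
P̄ = F·P·Fᵀ + Q = [38 -16; -16 20]
y = z − H·x̄ = [13]
S = H·P̄·Hᵀ + R = [143]
K = P̄·Hᵀ·S⁻¹ = [28/143; 28/143]
x' = x̄ + K·y = [39/11, -16/11]
P' = (I − K·H)·P̄ = [4650/143 -3072/143; -3072/143 2076/143]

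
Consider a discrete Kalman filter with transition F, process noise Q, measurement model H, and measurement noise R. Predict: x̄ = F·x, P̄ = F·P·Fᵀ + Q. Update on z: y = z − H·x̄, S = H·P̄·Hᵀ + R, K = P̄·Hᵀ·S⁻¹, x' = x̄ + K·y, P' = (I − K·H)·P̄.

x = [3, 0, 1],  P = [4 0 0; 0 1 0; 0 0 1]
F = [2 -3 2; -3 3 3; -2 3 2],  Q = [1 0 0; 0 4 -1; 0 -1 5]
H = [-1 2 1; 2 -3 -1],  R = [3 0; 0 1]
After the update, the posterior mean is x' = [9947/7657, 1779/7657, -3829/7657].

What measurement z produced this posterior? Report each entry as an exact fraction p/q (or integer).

x̄ = F·x = [8, -6, -4]
P̄ = F·P·Fᵀ + Q = [30 -27 -21; -27 58 38; -21 38 34]
S = H·P̄·Hᵀ + R = [601 -884; -884 1313]
K = P̄·Hᵀ·S⁻¹ = [411/589 4542/7657; 193/589 138/7657; 311/589 1614/7657]
x' − x̄ = [-51309/7657, 47721/7657, 26799/7657] = K·y
y = (KᵀK)⁻¹·Kᵀ·(x' − x̄) = [21, -36]
z = y + H·x̄ = [21, -36] + [-24, 38] = [-3, 2]

z = [-3, 2]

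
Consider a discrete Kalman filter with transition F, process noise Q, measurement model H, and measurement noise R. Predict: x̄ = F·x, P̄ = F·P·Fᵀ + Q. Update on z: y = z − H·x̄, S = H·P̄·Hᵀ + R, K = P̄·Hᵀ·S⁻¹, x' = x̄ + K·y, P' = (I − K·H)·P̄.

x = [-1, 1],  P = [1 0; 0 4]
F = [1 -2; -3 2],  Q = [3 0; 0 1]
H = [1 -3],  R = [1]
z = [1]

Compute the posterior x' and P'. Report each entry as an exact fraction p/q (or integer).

x' = [356/369, 2/369]
P' = [1451/369 458/369; 458/369 185/369]

x̄ = F·x = [-3, 5]
P̄ = F·P·Fᵀ + Q = [20 -19; -19 26]
y = z − H·x̄ = [19]
S = H·P̄·Hᵀ + R = [369]
K = P̄·Hᵀ·S⁻¹ = [77/369; -97/369]
x' = x̄ + K·y = [356/369, 2/369]
P' = (I − K·H)·P̄ = [1451/369 458/369; 458/369 185/369]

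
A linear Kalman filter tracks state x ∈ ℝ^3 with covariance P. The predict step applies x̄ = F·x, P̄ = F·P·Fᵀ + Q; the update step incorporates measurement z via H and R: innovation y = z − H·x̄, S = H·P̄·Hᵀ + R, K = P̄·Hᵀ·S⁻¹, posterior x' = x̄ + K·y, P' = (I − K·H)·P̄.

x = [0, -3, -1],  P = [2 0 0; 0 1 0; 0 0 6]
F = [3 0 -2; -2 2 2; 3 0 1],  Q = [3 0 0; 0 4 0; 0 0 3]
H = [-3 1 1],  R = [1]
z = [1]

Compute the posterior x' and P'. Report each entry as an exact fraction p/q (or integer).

x̄ = F·x = [2, -8, -1]
P̄ = F·P·Fᵀ + Q = [45 -36 6; -36 40 0; 6 0 27]
y = z − H·x̄ = [16]
S = H·P̄·Hᵀ + R = [653]
K = P̄·Hᵀ·S⁻¹ = [-165/653; 148/653; 9/653]
x' = x̄ + K·y = [-1334/653, -2856/653, -509/653]
P' = (I − K·H)·P̄ = [2160/653 912/653 5403/653; 912/653 4216/653 -1332/653; 5403/653 -1332/653 17550/653]

x' = [-1334/653, -2856/653, -509/653]
P' = [2160/653 912/653 5403/653; 912/653 4216/653 -1332/653; 5403/653 -1332/653 17550/653]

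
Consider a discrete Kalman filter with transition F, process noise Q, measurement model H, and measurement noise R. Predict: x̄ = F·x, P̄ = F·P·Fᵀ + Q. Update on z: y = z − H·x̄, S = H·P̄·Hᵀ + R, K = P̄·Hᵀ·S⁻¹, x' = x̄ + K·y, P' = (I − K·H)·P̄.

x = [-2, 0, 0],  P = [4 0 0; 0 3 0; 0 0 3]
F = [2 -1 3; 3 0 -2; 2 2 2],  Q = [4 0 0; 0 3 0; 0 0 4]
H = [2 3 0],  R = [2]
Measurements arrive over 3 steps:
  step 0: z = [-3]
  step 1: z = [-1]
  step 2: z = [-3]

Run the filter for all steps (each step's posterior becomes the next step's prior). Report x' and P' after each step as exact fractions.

step 0: x' = [-218/733, -603/733, -816/733], P' = [22726/733 -15072/733 9668/733; -15072/733 10158/733 -6384/733; 9668/733 -6384/733 23788/733]
step 1: x' = [-2609259/939611, 1426183/939611, -4075826/939611], P' = [1148762578/4698055 -764982628/4698055 758784372/4698055; -764982628/4698055 510459378/4698055 -505525872/4698055; 758784372/4698055 -505525872/4698055 532248748/4698055]
step 2: x' = [-79083878437/9446928893, 43271129545/9446928893, -58413098692/9446928893], P' = [2983645173006/47234644465 -1978889211252/47234644465 1893494335604/47234644465; -1978889211252/47234644465 1322950597054/47234644465 -1257963307888/47234644465; 1893494335604/47234644465 -1257963307888/47234644465 1511404195412/47234644465]

step 0: x̄ = F·x = [-4, -6, -4]
step 0: P̄ = F·P·Fᵀ + Q = [50 6 28; 6 51 12; 28 12 44]
step 0: y = z − H·x̄ = [23]
step 0: S = H·P̄·Hᵀ + R = [733]
step 0: K = P̄·Hᵀ·S⁻¹ = [118/733; 165/733; 92/733]
step 0: x' = x̄ + K·y = [-218/733, -603/733, -816/733]
step 0: P' = (I − K·H)·P̄ = [22726/733 -15072/733 9668/733; -15072/733 10158/733 -6384/733; 9668/733 -6384/733 23788/733]
step 1: x̄ = F·x = [-2281/733, 978/733, -3274/733]
step 1: P̄ = F·P·Fᵀ + Q = [532694/733 74416/733 254316/733; 74416/733 185869/733 -4356/733; 254316/733 -4356/733 135316/733]
step 1: y = z − H·x̄ = [895/733]
step 1: S = H·P̄·Hᵀ + R = [4698055/733]
step 1: K = P̄·Hᵀ·S⁻¹ = [1288636/4698055; 706439/4698055; 495564/4698055]
step 1: x' = x̄ + K·y = [-2609259/939611, 1426183/939611, -4075826/939611]
step 1: P' = (I − K·H)·P̄ = [1148762578/4698055 -764982628/4698055 758784372/4698055; -764982628/4698055 510459378/4698055 -505525872/4698055; 758784372/4698055 -505525872/4698055 532248748/4698055]
step 2: x̄ = F·x = [-18872179/939611, 323875/939611, -10517804/939611]
step 2: P̄ = F·P·Fᵀ + Q = [5022607770/939611 1755380196/939611 2160679804/939611; 1755380196/939611 675307979/939611 742671388/939611; 2160679804/939611 742671388/939611 4690882012/4698055]
step 2: y = z − H·x̄ = [33953900/939611]
step 2: S = H·P̄·Hᵀ + R = [47234644465/939611]
step 2: K = P̄·Hᵀ·S⁻¹ = [15311356128/47234644465; 5536684329/47234644465; 6549373772/47234644465]
step 2: x' = x̄ + K·y = [-79083878437/9446928893, 43271129545/9446928893, -58413098692/9446928893]
step 2: P' = (I − K·H)·P̄ = [2983645173006/47234644465 -1978889211252/47234644465 1893494335604/47234644465; -1978889211252/47234644465 1322950597054/47234644465 -1257963307888/47234644465; 1893494335604/47234644465 -1257963307888/47234644465 1511404195412/47234644465]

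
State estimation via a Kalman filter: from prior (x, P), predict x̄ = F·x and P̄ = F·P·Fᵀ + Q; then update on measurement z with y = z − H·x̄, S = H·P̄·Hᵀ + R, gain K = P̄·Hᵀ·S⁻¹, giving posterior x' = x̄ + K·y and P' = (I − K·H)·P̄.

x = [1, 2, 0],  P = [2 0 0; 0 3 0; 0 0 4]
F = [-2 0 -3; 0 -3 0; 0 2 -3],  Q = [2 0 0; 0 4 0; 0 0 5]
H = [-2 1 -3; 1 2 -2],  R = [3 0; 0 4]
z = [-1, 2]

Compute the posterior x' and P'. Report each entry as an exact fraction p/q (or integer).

x̄ = F·x = [-2, -6, 4]
P̄ = F·P·Fᵀ + Q = [46 0 36; 0 31 -18; 36 -18 53]
y = z − H·x̄ = [13, 24]
S = H·P̄·Hᵀ + R = [1235 468; 468 386]
K = P̄·Hᵀ·S⁻¹ = [-2956/11713 215/901; -6527/128843 3125/9911; -23253/128843 -553/9911]
x' = x̄ + K·y = [402/901, 9007/9911, 3119/9911]
P' = (I − K·H)·P̄ = [20268/11713 -22650/11713 -18106/11713; -22650/11713 567678/128843 361853/128843; -18106/11713 361853/128843 276648/128843]

x' = [402/901, 9007/9911, 3119/9911]
P' = [20268/11713 -22650/11713 -18106/11713; -22650/11713 567678/128843 361853/128843; -18106/11713 361853/128843 276648/128843]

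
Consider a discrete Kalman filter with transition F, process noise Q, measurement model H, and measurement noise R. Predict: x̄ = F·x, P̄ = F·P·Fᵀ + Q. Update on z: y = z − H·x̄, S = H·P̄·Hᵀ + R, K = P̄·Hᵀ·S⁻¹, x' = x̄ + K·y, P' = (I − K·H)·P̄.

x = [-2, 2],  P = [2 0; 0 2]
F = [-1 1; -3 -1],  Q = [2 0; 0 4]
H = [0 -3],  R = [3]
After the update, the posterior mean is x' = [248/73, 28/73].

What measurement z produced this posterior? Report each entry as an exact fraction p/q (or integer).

x̄ = F·x = [4, 4]
P̄ = F·P·Fᵀ + Q = [6 4; 4 24]
S = H·P̄·Hᵀ + R = [219]
K = P̄·Hᵀ·S⁻¹ = [-4/73; -24/73]
x' − x̄ = [-44/73, -264/73] = K·y
y = (KᵀK)⁻¹·Kᵀ·(x' − x̄) = [11]
z = y + H·x̄ = [11] + [-12] = [-1]

z = [-1]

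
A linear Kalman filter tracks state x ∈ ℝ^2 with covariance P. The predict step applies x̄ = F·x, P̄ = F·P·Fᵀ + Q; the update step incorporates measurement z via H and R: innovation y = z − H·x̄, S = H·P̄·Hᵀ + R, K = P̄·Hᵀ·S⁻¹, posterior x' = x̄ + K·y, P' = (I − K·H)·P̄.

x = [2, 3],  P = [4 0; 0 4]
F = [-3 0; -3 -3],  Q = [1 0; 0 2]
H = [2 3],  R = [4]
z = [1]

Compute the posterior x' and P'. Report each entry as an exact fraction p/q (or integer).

x' = [1528/625, -849/625]
P' = [6563/625 -4254/625; -4254/625 3032/625]

x̄ = F·x = [-6, -15]
P̄ = F·P·Fᵀ + Q = [37 36; 36 74]
y = z − H·x̄ = [58]
S = H·P̄·Hᵀ + R = [1250]
K = P̄·Hᵀ·S⁻¹ = [91/625; 147/625]
x' = x̄ + K·y = [1528/625, -849/625]
P' = (I − K·H)·P̄ = [6563/625 -4254/625; -4254/625 3032/625]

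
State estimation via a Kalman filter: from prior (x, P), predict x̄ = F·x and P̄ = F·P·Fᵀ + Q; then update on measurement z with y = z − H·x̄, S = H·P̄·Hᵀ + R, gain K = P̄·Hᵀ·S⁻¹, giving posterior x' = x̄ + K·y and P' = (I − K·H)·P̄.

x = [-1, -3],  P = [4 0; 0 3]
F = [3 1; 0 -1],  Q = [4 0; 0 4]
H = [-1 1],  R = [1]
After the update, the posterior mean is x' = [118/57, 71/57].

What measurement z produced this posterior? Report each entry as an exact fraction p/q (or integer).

x̄ = F·x = [-6, 3]
P̄ = F·P·Fᵀ + Q = [43 -3; -3 7]
S = H·P̄·Hᵀ + R = [57]
K = P̄·Hᵀ·S⁻¹ = [-46/57; 10/57]
x' − x̄ = [460/57, -100/57] = K·y
y = (KᵀK)⁻¹·Kᵀ·(x' − x̄) = [-10]
z = y + H·x̄ = [-10] + [9] = [-1]

z = [-1]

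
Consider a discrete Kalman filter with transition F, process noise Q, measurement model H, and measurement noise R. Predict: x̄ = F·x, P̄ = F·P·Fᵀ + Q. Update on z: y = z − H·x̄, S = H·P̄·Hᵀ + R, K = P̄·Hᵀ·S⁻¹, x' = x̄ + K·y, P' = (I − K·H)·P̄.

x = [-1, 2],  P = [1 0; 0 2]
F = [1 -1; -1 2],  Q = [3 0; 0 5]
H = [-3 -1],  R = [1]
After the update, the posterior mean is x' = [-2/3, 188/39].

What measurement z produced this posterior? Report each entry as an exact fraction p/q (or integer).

z = [-3]

x̄ = F·x = [-3, 5]
P̄ = F·P·Fᵀ + Q = [6 -5; -5 14]
S = H·P̄·Hᵀ + R = [39]
K = P̄·Hᵀ·S⁻¹ = [-1/3; 1/39]
x' − x̄ = [7/3, -7/39] = K·y
y = (KᵀK)⁻¹·Kᵀ·(x' − x̄) = [-7]
z = y + H·x̄ = [-7] + [4] = [-3]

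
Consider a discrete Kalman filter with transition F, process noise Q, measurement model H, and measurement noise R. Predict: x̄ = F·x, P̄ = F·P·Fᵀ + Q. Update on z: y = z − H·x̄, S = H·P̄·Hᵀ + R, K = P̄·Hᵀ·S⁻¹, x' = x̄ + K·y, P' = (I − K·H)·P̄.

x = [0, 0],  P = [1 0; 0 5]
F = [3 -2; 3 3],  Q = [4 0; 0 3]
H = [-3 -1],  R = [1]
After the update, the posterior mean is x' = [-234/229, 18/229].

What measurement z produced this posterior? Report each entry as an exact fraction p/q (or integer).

x̄ = F·x = [0, 0]
P̄ = F·P·Fᵀ + Q = [33 -21; -21 57]
S = H·P̄·Hᵀ + R = [229]
K = P̄·Hᵀ·S⁻¹ = [-78/229; 6/229]
x' − x̄ = [-234/229, 18/229] = K·y
y = (KᵀK)⁻¹·Kᵀ·(x' − x̄) = [3]
z = y + H·x̄ = [3] + [0] = [3]

z = [3]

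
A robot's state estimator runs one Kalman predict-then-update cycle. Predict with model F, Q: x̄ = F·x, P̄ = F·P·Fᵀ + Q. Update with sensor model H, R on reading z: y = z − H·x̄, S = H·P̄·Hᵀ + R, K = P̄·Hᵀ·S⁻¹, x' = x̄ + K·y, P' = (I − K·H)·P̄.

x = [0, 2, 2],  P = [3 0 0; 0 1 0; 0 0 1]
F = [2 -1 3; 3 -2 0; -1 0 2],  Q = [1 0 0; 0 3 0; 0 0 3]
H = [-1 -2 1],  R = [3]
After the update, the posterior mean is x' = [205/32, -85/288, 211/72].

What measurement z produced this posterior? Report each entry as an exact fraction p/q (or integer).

x̄ = F·x = [4, -4, 4]
P̄ = F·P·Fᵀ + Q = [23 20 0; 20 34 -9; 0 -9 10]
S = H·P̄·Hᵀ + R = [288]
K = P̄·Hᵀ·S⁻¹ = [-7/32; -97/288; 7/72]
x' − x̄ = [77/32, 1067/288, -77/72] = K·y
y = (KᵀK)⁻¹·Kᵀ·(x' − x̄) = [-11]
z = y + H·x̄ = [-11] + [8] = [-3]

z = [-3]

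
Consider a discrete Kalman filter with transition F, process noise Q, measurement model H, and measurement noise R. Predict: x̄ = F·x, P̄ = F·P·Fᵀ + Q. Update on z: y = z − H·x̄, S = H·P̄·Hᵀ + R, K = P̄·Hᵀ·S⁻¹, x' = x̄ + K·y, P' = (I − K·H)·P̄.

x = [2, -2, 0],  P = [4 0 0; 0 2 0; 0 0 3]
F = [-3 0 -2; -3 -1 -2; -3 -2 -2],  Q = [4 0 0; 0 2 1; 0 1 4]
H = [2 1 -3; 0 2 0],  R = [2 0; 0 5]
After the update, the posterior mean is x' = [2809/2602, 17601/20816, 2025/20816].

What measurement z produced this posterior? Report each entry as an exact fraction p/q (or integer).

x̄ = F·x = [-6, -4, -2]
P̄ = F·P·Fᵀ + Q = [52 48 48; 48 52 53; 48 53 60]
S = H·P̄·Hᵀ + R = [100 -22; -22 213]
K = P̄·Hᵀ·S⁻¹ = [477/2602 611/1301; -55/20816 5079/10408; -4271/20816 4959/10408]
x' − x̄ = [18421/2602, 100865/20816, 43657/20816] = K·y
y = (KᵀK)⁻¹·Kᵀ·(x' − x̄) = [13, 10]
z = y + H·x̄ = [13, 10] + [-10, -8] = [3, 2]

z = [3, 2]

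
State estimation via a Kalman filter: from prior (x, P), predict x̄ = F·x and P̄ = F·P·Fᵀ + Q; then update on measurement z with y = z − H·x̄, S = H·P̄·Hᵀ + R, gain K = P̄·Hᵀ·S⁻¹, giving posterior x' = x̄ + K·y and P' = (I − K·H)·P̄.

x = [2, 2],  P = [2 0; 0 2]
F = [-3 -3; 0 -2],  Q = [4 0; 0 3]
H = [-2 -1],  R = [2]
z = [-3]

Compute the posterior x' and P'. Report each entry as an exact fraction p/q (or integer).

x' = [200/221, 201/221]
P' = [376/221 -568/221; -568/221 1206/221]

x̄ = F·x = [-12, -4]
P̄ = F·P·Fᵀ + Q = [40 12; 12 11]
y = z − H·x̄ = [-31]
S = H·P̄·Hᵀ + R = [221]
K = P̄·Hᵀ·S⁻¹ = [-92/221; -35/221]
x' = x̄ + K·y = [200/221, 201/221]
P' = (I − K·H)·P̄ = [376/221 -568/221; -568/221 1206/221]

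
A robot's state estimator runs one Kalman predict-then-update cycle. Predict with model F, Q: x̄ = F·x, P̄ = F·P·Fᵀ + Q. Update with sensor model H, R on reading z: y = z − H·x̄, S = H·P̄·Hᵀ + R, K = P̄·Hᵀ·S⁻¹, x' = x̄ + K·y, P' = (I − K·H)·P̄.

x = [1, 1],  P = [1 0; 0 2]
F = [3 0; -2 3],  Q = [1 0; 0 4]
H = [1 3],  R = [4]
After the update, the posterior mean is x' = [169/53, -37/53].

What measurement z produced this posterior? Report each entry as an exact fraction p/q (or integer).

x̄ = F·x = [3, 1]
P̄ = F·P·Fᵀ + Q = [10 -6; -6 26]
S = H·P̄·Hᵀ + R = [212]
K = P̄·Hᵀ·S⁻¹ = [-2/53; 18/53]
x' − x̄ = [10/53, -90/53] = K·y
y = (KᵀK)⁻¹·Kᵀ·(x' − x̄) = [-5]
z = y + H·x̄ = [-5] + [6] = [1]

z = [1]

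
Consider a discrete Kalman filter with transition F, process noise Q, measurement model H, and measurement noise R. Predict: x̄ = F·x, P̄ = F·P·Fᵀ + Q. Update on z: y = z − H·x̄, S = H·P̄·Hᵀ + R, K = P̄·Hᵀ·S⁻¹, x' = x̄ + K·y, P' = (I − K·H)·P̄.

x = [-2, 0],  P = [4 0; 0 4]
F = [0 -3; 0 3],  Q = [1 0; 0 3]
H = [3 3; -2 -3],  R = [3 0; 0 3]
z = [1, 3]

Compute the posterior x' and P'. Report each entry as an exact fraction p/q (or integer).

x' = [1869/547, -1743/547]
P' = [2757/547 -2313/547; -2313/547 2028/547]

x̄ = F·x = [0, 0]
P̄ = F·P·Fᵀ + Q = [37 -36; -36 39]
y = z − H·x̄ = [1, 3]
S = H·P̄·Hᵀ + R = [39 -33; -33 70]
K = P̄·Hᵀ·S⁻¹ = [444/547 475/547; -285/547 -486/547]
x' = x̄ + K·y = [1869/547, -1743/547]
P' = (I − K·H)·P̄ = [2757/547 -2313/547; -2313/547 2028/547]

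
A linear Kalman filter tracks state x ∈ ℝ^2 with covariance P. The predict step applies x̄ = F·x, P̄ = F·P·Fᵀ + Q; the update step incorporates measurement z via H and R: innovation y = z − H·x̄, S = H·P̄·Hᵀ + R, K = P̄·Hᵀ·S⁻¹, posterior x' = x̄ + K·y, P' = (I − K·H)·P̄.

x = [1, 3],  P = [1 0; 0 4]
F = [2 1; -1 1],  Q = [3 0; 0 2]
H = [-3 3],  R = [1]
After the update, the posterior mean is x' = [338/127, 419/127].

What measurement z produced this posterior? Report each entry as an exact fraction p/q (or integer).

x̄ = F·x = [5, 2]
P̄ = F·P·Fᵀ + Q = [11 2; 2 7]
S = H·P̄·Hᵀ + R = [127]
K = P̄·Hᵀ·S⁻¹ = [-27/127; 15/127]
x' − x̄ = [-297/127, 165/127] = K·y
y = (KᵀK)⁻¹·Kᵀ·(x' − x̄) = [11]
z = y + H·x̄ = [11] + [-9] = [2]

z = [2]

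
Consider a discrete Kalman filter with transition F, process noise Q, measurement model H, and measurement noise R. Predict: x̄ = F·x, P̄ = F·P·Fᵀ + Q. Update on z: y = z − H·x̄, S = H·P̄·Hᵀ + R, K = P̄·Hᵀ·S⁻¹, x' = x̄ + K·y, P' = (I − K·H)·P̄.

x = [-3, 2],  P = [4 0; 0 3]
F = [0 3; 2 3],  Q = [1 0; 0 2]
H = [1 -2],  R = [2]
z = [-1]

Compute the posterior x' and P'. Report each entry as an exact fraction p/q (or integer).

x' = [397/51, 147/34]
P' = [1090/51 186/17; 186/17 207/34]

x̄ = F·x = [6, 0]
P̄ = F·P·Fᵀ + Q = [28 27; 27 45]
y = z − H·x̄ = [-7]
S = H·P̄·Hᵀ + R = [102]
K = P̄·Hᵀ·S⁻¹ = [-13/51; -21/34]
x' = x̄ + K·y = [397/51, 147/34]
P' = (I − K·H)·P̄ = [1090/51 186/17; 186/17 207/34]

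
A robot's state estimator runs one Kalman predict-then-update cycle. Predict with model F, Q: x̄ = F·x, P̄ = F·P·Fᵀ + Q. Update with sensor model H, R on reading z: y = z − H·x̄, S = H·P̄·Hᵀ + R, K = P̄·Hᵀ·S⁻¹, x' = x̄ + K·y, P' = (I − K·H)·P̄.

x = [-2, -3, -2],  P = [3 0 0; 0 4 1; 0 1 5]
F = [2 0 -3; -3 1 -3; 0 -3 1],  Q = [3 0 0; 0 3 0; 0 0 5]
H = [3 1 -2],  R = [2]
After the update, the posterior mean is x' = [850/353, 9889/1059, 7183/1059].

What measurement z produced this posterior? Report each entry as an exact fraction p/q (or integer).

x̄ = F·x = [2, 9, 7]
P̄ = F·P·Fᵀ + Q = [60 24 -6; 24 73 -17; -6 -17 40]
S = H·P̄·Hᵀ + R = [1059]
K = P̄·Hᵀ·S⁻¹ = [72/353; 179/1059; -115/1059]
x' − x̄ = [144/353, 358/1059, -230/1059] = K·y
y = (KᵀK)⁻¹·Kᵀ·(x' − x̄) = [2]
z = y + H·x̄ = [2] + [1] = [3]

z = [3]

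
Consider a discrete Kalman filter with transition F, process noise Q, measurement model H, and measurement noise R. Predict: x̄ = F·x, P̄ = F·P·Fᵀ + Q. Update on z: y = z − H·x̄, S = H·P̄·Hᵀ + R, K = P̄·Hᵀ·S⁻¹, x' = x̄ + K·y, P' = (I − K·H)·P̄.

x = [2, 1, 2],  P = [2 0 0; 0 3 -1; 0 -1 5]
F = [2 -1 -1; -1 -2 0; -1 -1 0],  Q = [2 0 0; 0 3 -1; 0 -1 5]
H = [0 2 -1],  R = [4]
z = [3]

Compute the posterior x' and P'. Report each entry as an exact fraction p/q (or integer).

x̄ = F·x = [1, -4, -3]
P̄ = F·P·Fᵀ + Q = [16 0 -2; 0 17 7; -2 7 10]
y = z − H·x̄ = [8]
S = H·P̄·Hᵀ + R = [54]
K = P̄·Hᵀ·S⁻¹ = [1/27; 1/2; 2/27]
x' = x̄ + K·y = [35/27, 0, -65/27]
P' = (I − K·H)·P̄ = [430/27 -1 -58/27; -1 7/2 5; -58/27 5 262/27]

x' = [35/27, 0, -65/27]
P' = [430/27 -1 -58/27; -1 7/2 5; -58/27 5 262/27]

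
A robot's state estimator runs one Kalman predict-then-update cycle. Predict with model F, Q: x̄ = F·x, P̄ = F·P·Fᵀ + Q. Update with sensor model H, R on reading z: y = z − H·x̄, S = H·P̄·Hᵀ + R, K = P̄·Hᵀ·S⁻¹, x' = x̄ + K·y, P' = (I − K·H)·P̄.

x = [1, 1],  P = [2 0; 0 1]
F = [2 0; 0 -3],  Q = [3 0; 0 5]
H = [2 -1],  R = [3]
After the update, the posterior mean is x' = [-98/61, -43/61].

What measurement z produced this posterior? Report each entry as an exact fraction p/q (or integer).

x̄ = F·x = [2, -3]
P̄ = F·P·Fᵀ + Q = [11 0; 0 14]
S = H·P̄·Hᵀ + R = [61]
K = P̄·Hᵀ·S⁻¹ = [22/61; -14/61]
x' − x̄ = [-220/61, 140/61] = K·y
y = (KᵀK)⁻¹·Kᵀ·(x' − x̄) = [-10]
z = y + H·x̄ = [-10] + [7] = [-3]

z = [-3]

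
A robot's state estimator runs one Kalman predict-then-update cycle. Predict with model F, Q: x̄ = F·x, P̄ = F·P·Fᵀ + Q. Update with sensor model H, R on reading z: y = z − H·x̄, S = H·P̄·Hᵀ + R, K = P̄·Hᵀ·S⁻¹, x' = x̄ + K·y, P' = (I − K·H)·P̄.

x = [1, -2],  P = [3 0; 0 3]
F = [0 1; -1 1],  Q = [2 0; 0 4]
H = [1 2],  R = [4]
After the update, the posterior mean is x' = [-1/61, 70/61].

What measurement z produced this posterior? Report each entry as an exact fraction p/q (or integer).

z = [3]

x̄ = F·x = [-2, -3]
P̄ = F·P·Fᵀ + Q = [5 3; 3 10]
S = H·P̄·Hᵀ + R = [61]
K = P̄·Hᵀ·S⁻¹ = [11/61; 23/61]
x' − x̄ = [121/61, 253/61] = K·y
y = (KᵀK)⁻¹·Kᵀ·(x' − x̄) = [11]
z = y + H·x̄ = [11] + [-8] = [3]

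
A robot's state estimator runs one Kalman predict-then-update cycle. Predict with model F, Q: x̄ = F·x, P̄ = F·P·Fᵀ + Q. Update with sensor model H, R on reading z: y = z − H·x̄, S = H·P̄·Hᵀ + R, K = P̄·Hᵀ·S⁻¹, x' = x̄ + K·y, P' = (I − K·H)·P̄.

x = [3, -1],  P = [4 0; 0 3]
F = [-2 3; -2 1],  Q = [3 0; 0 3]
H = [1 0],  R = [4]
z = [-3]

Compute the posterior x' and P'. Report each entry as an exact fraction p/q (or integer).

x̄ = F·x = [-9, -7]
P̄ = F·P·Fᵀ + Q = [46 25; 25 22]
y = z − H·x̄ = [6]
S = H·P̄·Hᵀ + R = [50]
K = P̄·Hᵀ·S⁻¹ = [23/25; 1/2]
x' = x̄ + K·y = [-87/25, -4]
P' = (I − K·H)·P̄ = [92/25 2; 2 19/2]

x' = [-87/25, -4]
P' = [92/25 2; 2 19/2]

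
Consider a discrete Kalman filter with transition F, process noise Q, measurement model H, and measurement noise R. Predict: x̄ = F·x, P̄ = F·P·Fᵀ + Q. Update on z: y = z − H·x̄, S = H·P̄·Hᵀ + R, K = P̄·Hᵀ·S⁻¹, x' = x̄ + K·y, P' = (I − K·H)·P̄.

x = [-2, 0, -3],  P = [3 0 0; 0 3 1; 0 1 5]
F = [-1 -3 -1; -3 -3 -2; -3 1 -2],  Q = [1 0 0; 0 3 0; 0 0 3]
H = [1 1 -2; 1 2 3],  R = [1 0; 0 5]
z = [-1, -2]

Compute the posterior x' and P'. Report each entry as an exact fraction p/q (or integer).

x' = [-86603/172042, -102909/172042, -2588/86021]
P' = [137087/86021 -148249/172042 38343/172042; -148249/172042 173393/172042 -3277/86021; 38343/172042 -3277/86021 36825/172042]

x̄ = F·x = [5, 12, 12]
P̄ = F·P·Fᵀ + Q = [42 55 15; 55 89 42; 15 42 49]
y = z − H·x̄ = [6, -67]
S = H·P̄·Hᵀ + R = [210 64; 64 1658]
K = P̄·Hᵀ·S⁻¹ = [49239/172042 18541/172042; 19126/86021 35775/172042; -41861/172042 13571/86021]
x' = x̄ + K·y = [-86603/172042, -102909/172042, -2588/86021]
P' = (I − K·H)·P̄ = [137087/86021 -148249/172042 38343/172042; -148249/172042 173393/172042 -3277/86021; 38343/172042 -3277/86021 36825/172042]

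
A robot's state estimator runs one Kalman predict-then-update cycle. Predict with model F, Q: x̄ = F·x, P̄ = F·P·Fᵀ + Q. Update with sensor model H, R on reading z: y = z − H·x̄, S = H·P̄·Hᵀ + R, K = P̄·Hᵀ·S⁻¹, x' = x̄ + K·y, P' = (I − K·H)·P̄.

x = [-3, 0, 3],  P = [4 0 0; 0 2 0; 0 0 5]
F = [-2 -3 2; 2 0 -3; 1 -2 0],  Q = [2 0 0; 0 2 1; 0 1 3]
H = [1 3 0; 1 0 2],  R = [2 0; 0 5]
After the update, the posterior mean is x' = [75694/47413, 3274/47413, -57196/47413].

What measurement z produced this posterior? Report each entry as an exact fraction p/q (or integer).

z = [2, -1]

x̄ = F·x = [12, -15, -3]
P̄ = F·P·Fᵀ + Q = [56 -46 4; -46 63 9; 4 9 15]
S = H·P̄·Hᵀ + R = [349 -20; -20 137]
K = P̄·Hᵀ·S⁻¹ = [-9954/47413 20696/47413; 19031/47413 -6912/47413; 4927/47413 12486/47413]
x' − x̄ = [-493262/47413, 714469/47413, 85043/47413] = K·y
y = (KᵀK)⁻¹·Kᵀ·(x' − x̄) = [35, -7]
z = y + H·x̄ = [35, -7] + [-33, 6] = [2, -1]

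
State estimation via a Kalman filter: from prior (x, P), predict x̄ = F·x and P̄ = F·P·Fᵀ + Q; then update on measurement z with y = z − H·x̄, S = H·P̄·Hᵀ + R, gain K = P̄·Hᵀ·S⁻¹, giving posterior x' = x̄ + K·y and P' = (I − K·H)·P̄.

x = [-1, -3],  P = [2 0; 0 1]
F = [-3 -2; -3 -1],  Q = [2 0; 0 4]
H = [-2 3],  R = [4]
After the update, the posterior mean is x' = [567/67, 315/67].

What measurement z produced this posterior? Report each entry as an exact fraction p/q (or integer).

z = [-3]

x̄ = F·x = [9, 6]
P̄ = F·P·Fᵀ + Q = [24 20; 20 23]
S = H·P̄·Hᵀ + R = [67]
K = P̄·Hᵀ·S⁻¹ = [12/67; 29/67]
x' − x̄ = [-36/67, -87/67] = K·y
y = (KᵀK)⁻¹·Kᵀ·(x' − x̄) = [-3]
z = y + H·x̄ = [-3] + [0] = [-3]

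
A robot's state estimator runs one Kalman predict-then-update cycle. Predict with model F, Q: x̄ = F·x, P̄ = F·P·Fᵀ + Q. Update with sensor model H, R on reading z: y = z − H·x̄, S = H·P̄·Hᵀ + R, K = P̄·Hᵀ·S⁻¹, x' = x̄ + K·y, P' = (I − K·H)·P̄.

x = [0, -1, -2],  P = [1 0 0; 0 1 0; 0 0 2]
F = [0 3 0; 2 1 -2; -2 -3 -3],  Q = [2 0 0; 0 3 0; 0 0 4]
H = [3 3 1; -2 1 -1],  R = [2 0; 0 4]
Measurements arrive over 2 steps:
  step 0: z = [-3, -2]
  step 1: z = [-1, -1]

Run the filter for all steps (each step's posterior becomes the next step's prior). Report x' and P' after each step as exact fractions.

step 0: x̄ = F·x = [-3, 3, 9]
step 0: P̄ = F·P·Fᵀ + Q = [11 3 -9; 3 16 5; -9 5 35]
step 0: y = z − H·x̄ = [-12, -2]
step 0: S = H·P̄·Hᵀ + R = [310 -27; -27 41]
step 0: K = P̄·Hᵀ·S⁻¹ = [1083/11981 -2209/11981; 2677/11981 3224/11981; 619/11981 -3099/11981]
step 0: x' = x̄ + K·y = [-44521/11981, -2629/11981, 106599/11981]
step 0: P' = (I − K·H)·P̄ = [73962/11981 -20158/11981 -159246/11981; -20158/11981 9602/11981 37022/11981; -159246/11981 37022/11981 367910/11981]
step 1: x̄ = F·x = [-7887/11981, -304869/11981, -222868/11981]
step 1: P̄ = F·P·Fᵀ + Q = [110380/11981 -314274/11981 -298668/11981; -314274/11981 2858281/11981 2473628/11981; -298668/11981 2473628/11981 2254928/11981]
step 1: y = z − H·x̄ = [1149155/11981, 54246/11981]
step 1: S = H·P̄·Hᵀ + R = [36389667/11981 3146541/11981; 3146541/11981 717821/11981]
step 1: K = P̄·Hᵀ·S⁻¹ = [1255696/225642641 -79804502/225642641; 169684024/676927923 70559053/225642641; 155856766/676927923 28785194/225642641]
step 1: x' = x̄ + K·y = [-389427359/225642641, 8475487/676927923, 2747888698/676927923]
step 1: P' = (I − K·H)·P̄ = [599823608/225642641 -229132556/225642641 -1109561764/225642641; -229132556/225642641 468368588/676927923 996455288/676927923; -1109561764/225642641 996455288/676927923 7308403544/676927923]

step 0: x' = [-44521/11981, -2629/11981, 106599/11981], P' = [73962/11981 -20158/11981 -159246/11981; -20158/11981 9602/11981 37022/11981; -159246/11981 37022/11981 367910/11981]
step 1: x' = [-389427359/225642641, 8475487/676927923, 2747888698/676927923], P' = [599823608/225642641 -229132556/225642641 -1109561764/225642641; -229132556/225642641 468368588/676927923 996455288/676927923; -1109561764/225642641 996455288/676927923 7308403544/676927923]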